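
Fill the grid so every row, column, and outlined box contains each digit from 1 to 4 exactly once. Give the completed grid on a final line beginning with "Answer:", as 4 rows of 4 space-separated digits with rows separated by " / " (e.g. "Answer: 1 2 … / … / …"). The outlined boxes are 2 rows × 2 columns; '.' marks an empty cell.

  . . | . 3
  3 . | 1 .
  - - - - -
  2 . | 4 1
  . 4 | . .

Step 1. [r1c3∈{2}] r1c3 is down to just 2 ⇒ r1c3=2.
Step 2. [r1c1∈{1,4}] across row 1, 4 lands solely at r1c1, so r1c1=4.
Step 3. [r2c2∈{2}] r2c2 has the single candidate 2. So r2c2=2.
Step 4. [r2c4∈{4}] r2c4 has the single candidate 4. So r2c4=4.
Step 5. [r4c3∈{3}] r4c3 is down to just 3, so r4c3=3.
Step 6. [r4c1∈{1}] r4c1 has the single candidate 1, so r4c1=1.
Step 7. [r1c2∈{1}] r1c2 has the single candidate 1, so r1c2=1.
Step 8. [r3c2∈{3}] r3c2 is down to just 3. So r3c2=3.
Step 9. [r4c4∈{2}] nothing but 2 survives at r4c4 ⇒ r4c4=2.

Answer: 4 1 2 3 / 3 2 1 4 / 2 3 4 1 / 1 4 3 2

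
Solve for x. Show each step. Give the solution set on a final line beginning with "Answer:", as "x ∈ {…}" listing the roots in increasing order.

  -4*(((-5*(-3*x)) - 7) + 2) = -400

Step 1. [-4*(((-5*(-3*x)) - 7) + 2) = -400] -4·(inner) — divide through by -4, so div: ((-5*(-3*x)) - 7) + 2 = 100.
Step 2. [((-5*(-3*x)) - 7) + 2 = 100] peel the +2: subtract 2 from each side, so sub: (-5*(-3*x)) - 7 = 98.
Step 3. [(-5*(-3*x)) - 7 = 98] -7 is outermost — add 7 both sides, so sub: -5*(-3*x) = 105.
Step 4. [-5*(-3*x) = 105] -5·(inner) — divide through by -5, so div: -3*x = -21.
Step 5. [-3*x = -21] LHS = -3·(…); ÷-3 both sides, so div: x = 7.

Answer: x ∈ {7}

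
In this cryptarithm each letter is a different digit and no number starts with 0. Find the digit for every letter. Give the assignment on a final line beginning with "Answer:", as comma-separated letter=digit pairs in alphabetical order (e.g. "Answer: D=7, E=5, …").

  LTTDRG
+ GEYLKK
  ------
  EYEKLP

Step 1. [col 1: G + K ≡ P (mod 10)] K=8 is one option consistent with column 1 (G + K ≡ P (mod 10), carry-in 0) — take it ⇒ K=8.
Step 2. [col 1: G + K ≡ P (mod 10)] P=0 is one option consistent with column 1 (G + K ≡ P (mod 10), carry-in 0) — take it, so P=0.
Step 3. [col 1: G + K ≡ P (mod 10)] column 1: given K=8, P=0, carry-in 0, and digits 0,8 already taken and all letters distinct, G+K≡P (mod 10) forces G=2, so G=2.
Step 4. [col 2: R + K ≡ L (mod 10)] L=6 is one option consistent with column 2 (R + K ≡ L (mod 10), carry-in 1) — take it. So L=6.
Step 5. [col 2: R + K ≡ L (mod 10)] in column 2 we have R+K≡L with carry-in 1; given K=8, L=6 and digits 0,2,6,8 already taken and all letters distinct, that pins R to 7 ⇒ R=7.
Step 6. [col 3: D + L ≡ K (mod 10)] in column 3 we have D+L≡K with carry-in 1; given L=6, K=8 and digits 0,2,6,7,8 already taken and all letters distinct, that pins D to 1. So D=1.
Step 7. [col 4: T + Y ≡ E (mod 10)] no forcing yet in column 4 (carry-in 0); Y=4 is free and consistent — try it, so Y=4.
Step 8. [col 4: T + Y ≡ E (mod 10)] no forcing yet in column 4 (carry-in 0); E=9 is free and consistent — try it, so E=9.
Step 9. [col 4: T + Y ≡ E (mod 10)] from column 4 (Y=4, E=9, carry-in 0, digits 0,1,2,4,6,7,8,9 already taken and all letters distinct): T must equal 5. So T=5.

Answer: D=1, E=9, G=2, K=8, L=6, P=0, R=7, T=5, Y=4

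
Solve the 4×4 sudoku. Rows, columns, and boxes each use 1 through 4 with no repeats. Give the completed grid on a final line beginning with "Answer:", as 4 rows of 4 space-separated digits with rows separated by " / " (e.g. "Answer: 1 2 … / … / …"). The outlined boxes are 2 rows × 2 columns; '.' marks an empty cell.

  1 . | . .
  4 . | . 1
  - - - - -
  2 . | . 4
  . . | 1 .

Step 1. [r3c3∈{3}] r3c3 is down to just 3. So r3c3=3.
Step 2. [r2c3∈{2}] r2c3 is down to just 2 ⇒ r2c3=2.
Step 3. [r2c2∈{3}] nothing but 3 survives at r2c2 ⇒ r2c2=3.
Step 4. [r3c2∈{1}] r3c2's peers cover all but 1, so r3c2=1.
Step 5. [r4c2∈{4}] r4c2 has the single candidate 4 ⇒ r4c2=4.
Step 6. [r4c1∈{3}] r4c1 is down to just 3 ⇒ r4c1=3.
Step 7. [r1c4∈{3}] r1c4's peers cover all but 3, so r1c4=3.
Step 8. [r1c2∈{2}] r1c2's peers cover all but 2, so r1c2=2.
Step 9. [r4c4∈{2}] r4c4 is down to just 2, so r4c4=2.
Step 10. [r1c3∈{4}] r1c3's peers cover all but 4. So r1c3=4.

Answer: 1 2 4 3 / 4 3 2 1 / 2 1 3 4 / 3 4 1 2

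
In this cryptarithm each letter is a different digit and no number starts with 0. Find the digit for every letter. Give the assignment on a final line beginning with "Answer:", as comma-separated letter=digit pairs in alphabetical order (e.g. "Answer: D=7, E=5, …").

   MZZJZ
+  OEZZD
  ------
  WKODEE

Step 1. [col 1: Z + D ≡ E (mod 10)] E=3 is one option consistent with column 1 (Z + D ≡ E (mod 10), carry-in 0) — take it, so E=3.
Step 2. [col 1: Z + D ≡ E (mod 10)] no forcing yet in column 1 (carry-in 0); Z=4 is free and consistent — try it, so Z=4.
Step 3. [W] W is the leading digit of a 6-digit sum of two 5-digit numbers; the final carry is exactly 1. So W=1.
Step 4. [col 1: Z + D ≡ E (mod 10)] in column 1 we have Z+D≡E with carry-in 0; given Z=4, E=3 and digits 1,3,4 already taken and all letters distinct, that pins D to 9. So D=9.
Step 5. [col 2: J + Z ≡ E (mod 10)] in column 2 we have J+Z≡E with carry-in 1; given Z=4, E=3 and digits 1,3,4,9 already taken and all letters distinct, that pins J to 8, so J=8.
Step 6. [col 4: Z + E ≡ O (mod 10)] column 4 reads Z+E+carry(0)=O with Z=4, E=3; with digits 1,3,4,8,9 already taken and all letters distinct, the only value for O is 7, so O=7.
Step 7. [col 5: M + O ≡ K (mod 10)] in column 5 we have M+O≡K with carry-in 0; given O=7 and digits 1,3,4,7,8,9 already taken and all letters distinct, that pins M to 5 ⇒ M=5.
Step 8. [col 5: M + O ≡ K (mod 10)] in column 5 we have M+O≡K with carry-in 0; given M=5, O=7 and digits 1,3,4,5,7,8,9 already taken and all letters distinct, that pins K to 2 ⇒ K=2.

Answer: D=9, E=3, J=8, K=2, M=5, O=7, W=1, Z=4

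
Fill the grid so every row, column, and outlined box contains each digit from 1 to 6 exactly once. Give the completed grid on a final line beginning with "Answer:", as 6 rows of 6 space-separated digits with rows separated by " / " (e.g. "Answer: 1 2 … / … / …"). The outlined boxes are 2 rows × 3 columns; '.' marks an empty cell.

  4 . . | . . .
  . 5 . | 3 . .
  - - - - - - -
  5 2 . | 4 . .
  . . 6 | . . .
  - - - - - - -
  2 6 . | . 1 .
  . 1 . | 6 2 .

Step 1. [r5c4∈{5}] only 5 remains possible at r5c4 ⇒ r5c4=5.
Step 2. [r6c1∈{3}] nothing but 3 survives at r6c1 ⇒ r6c1=3.
Step 3. [r4c1∈{1}] nothing but 1 survives at r4c1, so r4c1=1.
Step 4. [r1c4∈{1,2}] in col 4, 1 fits only at r1c4, so r1c4=1.
Step 5. [r3c3∈{3}] r3c3 has the single candidate 3 ⇒ r3c3=3.
Step 6. [r6c6∈{4}] nothing but 4 survives at r6c6. So r6c6=4.
Step 7. [r3c5∈{6}] nothing but 6 survives at r3c5. So r3c5=6.
Step 8. [r1c6∈{2,5,6}] 6 has one home in row 1: r1c6, so r1c6=6.
Step 9. [r4c6∈{2,3,5}] across col 6, 5 lands solely at r4c6 ⇒ r4c6=5.
Step 10. [r2c6∈{2}] nothing but 2 survives at r2c6 ⇒ r2c6=2.
Step 11. [r4c5∈{3}] only 3 remains possible at r4c5. So r4c5=3.
Step 12. [r4c4∈{2}] only 2 remains possible at r4c4 ⇒ r4c4=2.
Step 13. [r1c5∈{5}] nothing but 5 survives at r1c5, so r1c5=5.
Step 14. [r2c1∈{6}] r2c1's peers cover all but 6, so r2c1=6.
Step 15. [r4c2∈{4}] only 4 remains possible at r4c2 ⇒ r4c2=4.
Step 16. [r5c6∈{3}] nothing but 3 survives at r5c6, so r5c6=3.
Step 17. [r3c6∈{1}] r3c6 has the single candidate 1 ⇒ r3c6=1.
Step 18. [r5c3∈{4}] r5c3 is down to just 4 ⇒ r5c3=4.
Step 19. [r1c2∈{3}] r1c2 has the single candidate 3 ⇒ r1c2=3.
Step 20. [r6c3∈{5}] nothing but 5 survives at r6c3. So r6c3=5.
Step 21. [r2c3∈{1}] nothing but 1 survives at r2c3, so r2c3=1.
Step 22. [r1c3∈{2}] nothing but 2 survives at r1c3. So r1c3=2.
Step 23. [r2c5∈{4}] r2c5's peers cover all but 4. So r2c5=4.

Answer: 4 3 2 1 5 6 / 6 5 1 3 4 2 / 5 2 3 4 6 1 / 1 4 6 2 3 5 / 2 6 4 5 1 3 / 3 1 5 6 2 4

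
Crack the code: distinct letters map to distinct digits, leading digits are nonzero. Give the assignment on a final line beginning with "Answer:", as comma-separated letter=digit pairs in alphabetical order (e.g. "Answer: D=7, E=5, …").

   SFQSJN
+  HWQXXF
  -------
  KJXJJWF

Step 1. [col 1: N + F ≡ F (mod 10)] column 1: given nothing yet, carry-in 0, and all letters distinct, none taken yet, N+F≡F (mod 10) forces N=0. So N=0.
Step 2. [K] adding two 6-digit numbers gives at most 6+1 digits, and here it does — K is that final carry and must be 1, so K=1.
Step 3. [col 1: N + F ≡ F (mod 10)] several values work for F in column 1 (N + F ≡ F (mod 10), carry-in 0); try F=4, so F=4.
Step 4. [col 2: J + X ≡ W (mod 10)] several values work for J in column 2 (J + X ≡ W (mod 10), carry-in 0); try J=5. So J=5.
Step 5. [col 2: J + X ≡ W (mod 10)] column 2 (J + X ≡ W (mod 10), carry-in 0) doesn't pin W yet; pick W=3 and continue ⇒ W=3.
Step 6. [col 2: J + X ≡ W (mod 10)] column 2 reads J+X+carry(0)=W with J=5, W=3; with digits 0,1,3,4,5 already taken and all letters distinct, the only value for X is 8, so X=8.
Step 7. [col 3: S + X ≡ J (mod 10)] column 3: given X=8, J=5, carry-in 1, and digits 0,1,3,4,5,8 already taken and all letters distinct, S+X≡J (mod 10) forces S=6, so S=6.
Step 8. [col 4: Q + Q ≡ J (mod 10)] Q=7 is one option consistent with column 4 (Q + Q ≡ J (mod 10), carry-in 1) — take it. So Q=7.
Step 9. [col 6: S + H ≡ J (mod 10)] column 6 reads S+H+carry(0)=J with S=6, J=5; with digits 0,1,3,4,5,6,7,8 already taken and all letters distinct, the only value for H is 9 ⇒ H=9.

Answer: F=4, H=9, J=5, K=1, N=0, Q=7, S=6, W=3, X=8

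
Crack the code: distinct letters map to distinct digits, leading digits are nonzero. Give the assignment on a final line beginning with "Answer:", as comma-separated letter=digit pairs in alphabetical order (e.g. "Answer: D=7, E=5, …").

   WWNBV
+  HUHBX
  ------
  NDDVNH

Step 1. [N] N is the leading digit of a 6-digit sum of two 5-digit numbers; the final carry is exactly 1 ⇒ N=1.
Step 2. [col 1: V + X ≡ H (mod 10)] column 1 (V + X ≡ H (mod 10), carry-in 0) doesn't pin V yet; pick V=4 and continue ⇒ V=4.
Step 3. [col 1: V + X ≡ H (mod 10)] X=8 is one option consistent with column 1 (V + X ≡ H (mod 10), carry-in 0) — take it, so X=8.
Step 4. [col 1: V + X ≡ H (mod 10)] column 1: given V=4, X=8, carry-in 0, and digits 1,4,8 already taken and all letters distinct, V+X≡H (mod 10) forces H=2, so H=2.
Step 5. [col 2: B + B ≡ N (mod 10)] B=5 is one option consistent with column 2 (B + B ≡ N (mod 10), carry-in 1) — take it ⇒ B=5.
Step 6. [col 4: W + U ≡ D (mod 10)] column 4 (W + U ≡ D (mod 10), carry-in 0) doesn't pin W yet; pick W=7 and continue ⇒ W=7.
Step 7. [col 4: W + U ≡ D (mod 10)] no forcing yet in column 4 (carry-in 0); U=3 is free and consistent — try it ⇒ U=3.
Step 8. [col 4: W + U ≡ D (mod 10)] column 4 reads W+U+carry(0)=D with W=7, U=3; with digits 1,2,3,4,5,7,8 already taken and all letters distinct, the only value for D is 0 ⇒ D=0.

Answer: B=5, D=0, H=2, N=1, U=3, V=4, W=7, X=8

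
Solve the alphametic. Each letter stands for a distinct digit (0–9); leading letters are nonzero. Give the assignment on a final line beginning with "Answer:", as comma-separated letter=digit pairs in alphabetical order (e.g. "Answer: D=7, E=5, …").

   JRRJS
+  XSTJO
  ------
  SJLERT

Step 1. [col 1: S + O ≡ T (mod 10)] no forcing yet in column 1 (carry-in 0); T=7 is free and consistent — try it ⇒ T=7.
Step 2. [col 1: S + O ≡ T (mod 10)] column 1 (S + O ≡ T (mod 10), carry-in 0) doesn't pin S yet; pick S=1 and continue. So S=1.
Step 3. [col 1: S + O ≡ T (mod 10)] column 1: given S=1, T=7, carry-in 0, and digits 1,7 already taken and all letters distinct, S+O≡T (mod 10) forces O=6 ⇒ O=6.
Step 4. [col 2: J + J ≡ R (mod 10)] several values work for J in column 2 (J + J ≡ R (mod 10), carry-in 0); try J=4 ⇒ J=4.
Step 5. [col 2: J + J ≡ R (mod 10)] in column 2 we have J+J≡R with carry-in 0; given J=4 and digits 1,4,6,7 already taken and all letters distinct, that pins R to 8. So R=8.
Step 6. [col 3: R + T ≡ E (mod 10)] column 3 reads R+T+carry(0)=E with R=8, T=7; with digits 1,4,6,7,8 already taken and all letters distinct, the only value for E is 5. So E=5.
Step 7. [col 4: R + S ≡ L (mod 10)] column 4: given R=8, S=1, carry-in 1, and digits 1,4,5,6,7,8 already taken and all letters distinct, R+S≡L (mod 10) forces L=0, so L=0.
Step 8. [col 5: J + X ≡ J (mod 10)] column 5: given J=4, carry-in 1, and digits 0,1,4,5,6,7,8 already taken and all letters distinct, J+X≡J (mod 10) forces X=9, so X=9.

Answer: E=5, J=4, L=0, O=6, R=8, S=1, T=7, X=9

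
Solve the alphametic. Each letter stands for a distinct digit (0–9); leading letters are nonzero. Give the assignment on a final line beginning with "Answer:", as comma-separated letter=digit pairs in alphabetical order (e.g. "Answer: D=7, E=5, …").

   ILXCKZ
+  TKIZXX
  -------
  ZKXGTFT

Step 1. [col 1: Z + X ≡ T (mod 10)] column 1 (Z + X ≡ T (mod 10), carry-in 0) doesn't pin X yet; pick X=8 and continue. So X=8.
Step 2. [col 1: Z + X ≡ T (mod 10)] no forcing yet in column 1 (carry-in 0); Z=1 is free and consistent — try it, so Z=1.
Step 3. [col 1: Z + X ≡ T (mod 10)] column 1: given Z=1, X=8, carry-in 0, and digits 1,8 already taken and all letters distinct, Z+X≡T (mod 10) forces T=9 ⇒ T=9.
Step 4. [col 2: K + X ≡ F (mod 10)] K=5 is one option consistent with column 2 (K + X ≡ F (mod 10), carry-in 0) — take it, so K=5.
Step 5. [col 2: K + X ≡ F (mod 10)] in column 2 we have K+X≡F with carry-in 0; given K=5, X=8 and digits 1,5,8,9 already taken and all letters distinct, that pins F to 3, so F=3.
Step 6. [col 3: C + Z ≡ T (mod 10)] from column 3 (Z=1, T=9, carry-in 1, digits 1,3,5,8,9 already taken and all letters distinct): C must equal 7 ⇒ C=7.
Step 7. [col 4: X + I ≡ G (mod 10)] column 4 (X + I ≡ G (mod 10), carry-in 0) doesn't pin I yet; pick I=6 and continue, so I=6.
Step 8. [col 4: X + I ≡ G (mod 10)] from column 4 (X=8, I=6, carry-in 0, digits 1,3,5,6,7,8,9 already taken and all letters distinct): G must equal 4 ⇒ G=4.
Step 9. [col 5: L + K ≡ X (mod 10)] from column 5 (K=5, X=8, carry-in 1, digits 1,3,4,5,6,7,8,9 already taken and all letters distinct): L must equal 2 ⇒ L=2.

Answer: C=7, F=3, G=4, I=6, K=5, L=2, T=9, X=8, Z=1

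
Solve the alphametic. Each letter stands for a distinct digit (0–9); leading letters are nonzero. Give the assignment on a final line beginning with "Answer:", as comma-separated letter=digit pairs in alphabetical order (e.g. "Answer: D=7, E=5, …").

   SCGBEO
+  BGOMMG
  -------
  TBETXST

Step 1. [col 1: O + G ≡ T (mod 10)] column 1 (O + G ≡ T (mod 10), carry-in 0) doesn't pin O yet; pick O=4 and continue. So O=4.
Step 2. [col 1: O + G ≡ T (mod 10)] no forcing yet in column 1 (carry-in 0); T=1 is free and consistent — try it. So T=1.
Step 3. [col 1: O + G ≡ T (mod 10)] column 1 reads O+G+carry(0)=T with O=4, T=1; with digits 1,4 already taken and all letters distinct, the only value for G is 7 ⇒ G=7.
Step 4. [col 2: E + M ≡ S (mod 10)] E=6 is one option consistent with column 2 (E + M ≡ S (mod 10), carry-in 1) — take it, so E=6.
Step 5. [col 2: E + M ≡ S (mod 10)] no forcing yet in column 2 (carry-in 1); M=2 is free and consistent — try it ⇒ M=2.
Step 6. [col 2: E + M ≡ S (mod 10)] column 2 reads E+M+carry(1)=S with E=6, M=2; with digits 1,2,4,6,7 already taken and all letters distinct, the only value for S is 9, so S=9.
Step 7. [col 3: B + M ≡ X (mod 10)] column 3 (B + M ≡ X (mod 10), carry-in 0) doesn't pin X yet; pick X=5 and continue. So X=5.
Step 8. [col 3: B + M ≡ X (mod 10)] column 3 reads B+M+carry(0)=X with M=2, X=5; with digits 1,2,4,5,6,7,9 already taken and all letters distinct, the only value for B is 3. So B=3.
Step 9. [col 5: C + G ≡ E (mod 10)] from column 5 (G=7, E=6, carry-in 1, digits 1,2,3,4,5,6,7,9 already taken and all letters distinct): C must equal 8 ⇒ C=8.

Answer: B=3, C=8, E=6, G=7, M=2, O=4, S=9, T=1, X=5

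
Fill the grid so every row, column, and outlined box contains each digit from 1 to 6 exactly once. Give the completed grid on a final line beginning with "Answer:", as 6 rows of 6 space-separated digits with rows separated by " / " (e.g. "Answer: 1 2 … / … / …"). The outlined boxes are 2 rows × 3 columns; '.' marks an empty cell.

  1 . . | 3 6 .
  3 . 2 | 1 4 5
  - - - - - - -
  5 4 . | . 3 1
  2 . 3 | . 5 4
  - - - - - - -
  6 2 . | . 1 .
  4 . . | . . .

Step 1. [r5c3∈{5}] only 5 remains possible at r5c3 ⇒ r5c3=5.
Step 2. [r6c6∈{2,3,6}] r6c6 is the only open cell in col 6 admitting 6. So r6c6=6.
Step 3. [r3c3∈{6}] nothing but 6 survives at r3c3. So r3c3=6.
Step 4. [r6c4∈{2,5}] 5 has one home in row 6: r6c4. So r6c4=5.
Step 5. [r6c2∈{1,3}] 3 has one home in row 6: r6c2 ⇒ r6c2=3.
Step 6. [r6c3∈{1}] r6c3 is down to just 1 ⇒ r6c3=1.
Step 7. [r2c2∈{6}] only 6 remains possible at r2c2. So r2c2=6.
Step 8. [r6c5∈{2}] only 2 remains possible at r6c5. So r6c5=2.
Step 9. [r4c4∈{6}] r4c4 has the single candidate 6 ⇒ r4c4=6.
Step 10. [r1c6∈{2}] nothing but 2 survives at r1c6. So r1c6=2.
Step 11. [r5c4∈{4}] nothing but 4 survives at r5c4, so r5c4=4.
Step 12. [r1c2∈{5}] r1c2 has the single candidate 5. So r1c2=5.
Step 13. [r5c6∈{3}] nothing but 3 survives at r5c6, so r5c6=3.
Step 14. [r3c4∈{2}] nothing but 2 survives at r3c4, so r3c4=2.
Step 15. [r4c2∈{1}] r4c2 has the single candidate 1 ⇒ r4c2=1.
Step 16. [r1c3∈{4}] r1c3's peers cover all but 4 ⇒ r1c3=4.

Answer: 1 5 4 3 6 2 / 3 6 2 1 4 5 / 5 4 6 2 3 1 / 2 1 3 6 5 4 / 6 2 5 4 1 3 / 4 3 1 5 2 6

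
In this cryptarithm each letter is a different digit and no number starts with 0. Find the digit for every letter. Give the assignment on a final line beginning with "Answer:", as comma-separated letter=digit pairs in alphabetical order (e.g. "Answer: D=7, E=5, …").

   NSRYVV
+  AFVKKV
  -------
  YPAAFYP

Step 1. [col 1: V + V ≡ P (mod 10)] column 1 (V + V ≡ P (mod 10), carry-in 0) doesn't pin V yet; pick V=7 and continue ⇒ V=7.
Step 2. [col 1: V + V ≡ P (mod 10)] in column 1 we have V+V≡P with carry-in 0; given V=7 and digits 7 already taken and all letters distinct, that pins P to 4. So P=4.
Step 3. [col 2: V + K ≡ Y (mod 10)] no forcing yet in column 2 (carry-in 1); Y=1 is free and consistent — try it, so Y=1.
Step 4. [col 2: V + K ≡ Y (mod 10)] column 2: given V=7, Y=1, carry-in 1, and digits 1,4,7 already taken and all letters distinct, V+K≡Y (mod 10) forces K=3. So K=3.
Step 5. [col 3: Y + K ≡ F (mod 10)] column 3: given Y=1, K=3, carry-in 1, and digits 1,3,4,7 already taken and all letters distinct, Y+K≡F (mod 10) forces F=5, so F=5.
Step 6. [col 4: R + V ≡ A (mod 10)] several values work for A in column 4 (R + V ≡ A (mod 10), carry-in 0); try A=6 ⇒ A=6.
Step 7. [col 4: R + V ≡ A (mod 10)] from column 4 (V=7, A=6, carry-in 0, digits 1,3,4,5,6,7 already taken and all letters distinct): R must equal 9 ⇒ R=9.
Step 8. [col 5: S + F ≡ A (mod 10)] column 5 reads S+F+carry(1)=A with F=5, A=6; with digits 1,3,4,5,6,7,9 already taken and all letters distinct, the only value for S is 0. So S=0.
Step 9. [col 6: N + A ≡ P (mod 10)] column 6 reads N+A+carry(0)=P with A=6, P=4; with digits 0,1,3,4,5,6,7,9 already taken and all letters distinct, the only value for N is 8 ⇒ N=8.

Answer: A=6, F=5, K=3, N=8, P=4, R=9, S=0, V=7, Y=1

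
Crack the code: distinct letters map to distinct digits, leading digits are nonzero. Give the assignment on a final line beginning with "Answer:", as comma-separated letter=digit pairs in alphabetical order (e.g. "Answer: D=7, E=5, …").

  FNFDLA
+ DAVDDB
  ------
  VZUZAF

Step 1. [col 1: A + B ≡ F (mod 10)] B=1 is one option consistent with column 1 (A + B ≡ F (mod 10), carry-in 0) — take it ⇒ B=1.
Step 2. [col 1: A + B ≡ F (mod 10)] column 1 (A + B ≡ F (mod 10), carry-in 0) doesn't pin F yet; pick F=3 and continue. So F=3.
Step 3. [col 1: A + B ≡ F (mod 10)] column 1: given B=1, F=3, carry-in 0, and digits 1,3 already taken and all letters distinct, A+B≡F (mod 10) forces A=2. So A=2.
Step 4. [col 2: L + D ≡ A (mod 10)] several values work for D in column 2 (L + D ≡ A (mod 10), carry-in 0); try D=4. So D=4.
Step 5. [col 2: L + D ≡ A (mod 10)] in column 2 we have L+D≡A with carry-in 0; given D=4, A=2 and digits 1,2,3,4 already taken and all letters distinct, that pins L to 8. So L=8.
Step 6. [col 3: D + D ≡ Z (mod 10)] column 3 reads D+D+carry(1)=Z with D=4; with digits 1,2,3,4,8 already taken and all letters distinct, the only value for Z is 9. So Z=9.
Step 7. [col 4: F + V ≡ U (mod 10)] in column 4 we have F+V≡U with carry-in 0; given F=3 and digits 1,2,3,4,8,9 already taken and all letters distinct, that pins V to 7. So V=7.
Step 8. [col 4: F + V ≡ U (mod 10)] column 4 reads F+V+carry(0)=U with F=3, V=7; with digits 1,2,3,4,7,8,9 already taken and all letters distinct, the only value for U is 0. So U=0.
Step 9. [col 5: N + A ≡ Z (mod 10)] from column 5 (A=2, Z=9, carry-in 1, digits 0,1,2,3,4,7,8,9 already taken and all letters distinct): N must equal 6. So N=6.

Answer: A=2, B=1, D=4, F=3, L=8, N=6, U=0, V=7, Z=9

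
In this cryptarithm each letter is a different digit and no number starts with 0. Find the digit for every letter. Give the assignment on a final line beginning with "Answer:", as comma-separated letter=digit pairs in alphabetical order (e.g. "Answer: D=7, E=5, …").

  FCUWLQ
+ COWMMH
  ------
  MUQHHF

Step 1. [col 1: Q + H ≡ F (mod 10)] no forcing yet in column 1 (carry-in 0); Q=6 is free and consistent — try it ⇒ Q=6.
Step 2. [col 1: Q + H ≡ F (mod 10)] no forcing yet in column 1 (carry-in 0); H=8 is free and consistent — try it ⇒ H=8.
Step 3. [col 1: Q + H ≡ F (mod 10)] column 1 reads Q+H+carry(0)=F with Q=6, H=8; with digits 6,8 already taken and all letters distinct, the only value for F is 4 ⇒ F=4.
Step 4. [col 2: L + M ≡ H (mod 10)] several values work for M in column 2 (L + M ≡ H (mod 10), carry-in 1); try M=7, so M=7.
Step 5. [col 2: L + M ≡ H (mod 10)] in column 2 we have L+M≡H with carry-in 1; given M=7, H=8 and digits 4,6,7,8 already taken and all letters distinct, that pins L to 0. So L=0.
Step 6. [col 3: W + M ≡ H (mod 10)] from column 3 (M=7, H=8, carry-in 0, digits 0,4,6,7,8 already taken and all letters distinct): W must equal 1. So W=1.
Step 7. [col 4: U + W ≡ Q (mod 10)] column 4 reads U+W+carry(0)=Q with W=1, Q=6; with digits 0,1,4,6,7,8 already taken and all letters distinct, the only value for U is 5. So U=5.
Step 8. [col 5: C + O ≡ U (mod 10)] C=3 is one option consistent with column 5 (C + O ≡ U (mod 10), carry-in 0) — take it. So C=3.
Step 9. [col 5: C + O ≡ U (mod 10)] in column 5 we have C+O≡U with carry-in 0; given C=3, U=5 and digits 0,1,3,4,5,6,7,8 already taken and all letters distinct, that pins O to 2. So O=2.

Answer: C=3, F=4, H=8, L=0, M=7, O=2, Q=6, U=5, W=1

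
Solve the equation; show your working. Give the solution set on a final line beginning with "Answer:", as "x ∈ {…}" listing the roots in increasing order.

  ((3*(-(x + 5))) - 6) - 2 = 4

Step 1. [((3*(-(x + 5))) - 6) - 2 = 4] add 2: x sits inside (… - 2). So sub: (3*(-(x + 5))) - 6 = 6.
Step 2. [(3*(-(x + 5))) - 6 = 6] 3 | LHS and 3 | 6: pull 3 out ⇒ factor: (-(x + 5)) - 2 = 2.
Step 3. [(-(x + 5)) - 2 = 2] peel the -2: add 2 from each side. So sub: -(x + 5) = 4.
Step 4. [-(x + 5) = 4] flip signs both sides ⇒ neg: x + 5 = -4.
Step 5. [x + 5 = -4] the outer +5 inverts by subtracting 5, so sub: x = -9.

Answer: x ∈ {-9}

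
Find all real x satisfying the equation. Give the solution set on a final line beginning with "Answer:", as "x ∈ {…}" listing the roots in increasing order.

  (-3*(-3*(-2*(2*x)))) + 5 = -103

Step 1. [(-3*(-3*(-2*(2*x)))) + 5 = -103] 5 comes off first (subtract 5), so sub: -3*(-3*(-2*(2*x))) = -108.
Step 2. [-3*(-3*(-2*(2*x))) = -108] -3 out front; divide by -3 ⇒ div: -3*(-2*(2*x)) = 36.
Step 3. [-3*(-2*(2*x)) = 36] leading coefficient -3: divide by -3, so div: -2*(2*x) = -12.
Step 4. [-2*(2*x) = -12] -2·(inner) — divide through by -2. So div: 2*x = 6.
Step 5. [2*x = 6] 2 out front; divide by 2, so div: x = 3.

Answer: x ∈ {3}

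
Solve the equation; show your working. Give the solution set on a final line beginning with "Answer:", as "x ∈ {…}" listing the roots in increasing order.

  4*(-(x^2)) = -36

Step 1. [4*(-(x^2)) = -36] leading coefficient 4: divide by 4 ⇒ div: -(x^2) = -9.
Step 2. [-(x^2) = -9] flip signs both sides, so neg: x^2 = 9.
Step 3. [x^2 = 9] LHS squared, RHS 9 ≥ 0: apply √ (±). So sqrt: x = 3 or -3.

Answer: x ∈ {-3, 3}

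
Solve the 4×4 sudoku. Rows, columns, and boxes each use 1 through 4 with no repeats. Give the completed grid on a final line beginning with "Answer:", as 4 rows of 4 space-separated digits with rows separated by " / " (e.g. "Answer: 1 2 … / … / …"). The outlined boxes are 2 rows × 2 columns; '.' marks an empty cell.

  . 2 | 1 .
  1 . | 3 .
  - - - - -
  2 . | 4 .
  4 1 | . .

Step 1. [r4c4∈{2,3}] row 4 places 3 nowhere but r4c4 ⇒ r4c4=3.
Step 2. [r2c4∈{2,4}] r2c4 is the only open cell in row 2 admitting 2. So r2c4=2.
Step 3. [r4c3∈{2}] r4c3's peers cover all but 2. So r4c3=2.
Step 4. [r3c4∈{1}] r3c4 has the single candidate 1. So r3c4=1.
Step 5. [r3c2∈{3}] r3c2's peers cover all but 3 ⇒ r3c2=3.
Step 6. [r2c2∈{4}] nothing but 4 survives at r2c2, so r2c2=4.
Step 7. [r1c1∈{3}] r1c1's peers cover all but 3, so r1c1=3.
Step 8. [r1c4∈{4}] nothing but 4 survives at r1c4 ⇒ r1c4=4.

Answer: 3 2 1 4 / 1 4 3 2 / 2 3 4 1 / 4 1 2 3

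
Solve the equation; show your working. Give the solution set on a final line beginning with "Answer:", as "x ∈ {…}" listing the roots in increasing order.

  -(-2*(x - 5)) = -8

Step 1. [-(-2*(x - 5)) = -8] flip signs both sides ⇒ neg: -2*(x - 5) = 8.
Step 2. [-2*(x - 5) = 8] divide by the outer -2, so div: x - 5 = -4.
Step 3. [x - 5 = -4] peel the -5: add 5 from each side ⇒ sub: x = 1.

Answer: x ∈ {1}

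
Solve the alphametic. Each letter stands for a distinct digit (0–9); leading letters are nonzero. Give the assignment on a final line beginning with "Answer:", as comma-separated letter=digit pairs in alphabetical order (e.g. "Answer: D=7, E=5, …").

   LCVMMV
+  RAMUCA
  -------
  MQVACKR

Step 1. [col 1: V + A ≡ R (mod 10)] V=2 is one option consistent with column 1 (V + A ≡ R (mod 10), carry-in 0) — take it, so V=2.
Step 2. [M] the sum has 7 digits but both addends have 6; that extra leading digit M is the final carry, namely 1 ⇒ M=1.
Step 3. [col 1: V + A ≡ R (mod 10)] R=5 is one option consistent with column 1 (V + A ≡ R (mod 10), carry-in 0) — take it, so R=5.
Step 4. [col 1: V + A ≡ R (mod 10)] column 1 reads V+A+carry(0)=R with V=2, R=5; with digits 1,2,5 already taken and all letters distinct, the only value for A is 3 ⇒ A=3.
Step 5. [col 2: M + C ≡ K (mod 10)] several values work for K in column 2 (M + C ≡ K (mod 10), carry-in 0); try K=0 ⇒ K=0.
Step 6. [col 2: M + C ≡ K (mod 10)] column 2: given M=1, K=0, carry-in 0, and digits 0,1,2,3,5 already taken and all letters distinct, M+C≡K (mod 10) forces C=9 ⇒ C=9.
Step 7. [col 3: M + U ≡ C (mod 10)] in column 3 we have M+U≡C with carry-in 1; given M=1, C=9 and digits 0,1,2,3,5,9 already taken and all letters distinct, that pins U to 7. So U=7.
Step 8. [col 6: L + R ≡ Q (mod 10)] column 6 reads L+R+carry(1)=Q with R=5; with digits 0,1,2,3,5,7,9 already taken and all letters distinct, the only value for Q is 4. So Q=4.
Step 9. [col 6: L + R ≡ Q (mod 10)] column 6: given R=5, Q=4, carry-in 1, and digits 0,1,2,3,4,5,7,9 already taken and all letters distinct, L+R≡Q (mod 10) forces L=8 ⇒ L=8.

Answer: A=3, C=9, K=0, L=8, M=1, Q=4, R=5, U=7, V=2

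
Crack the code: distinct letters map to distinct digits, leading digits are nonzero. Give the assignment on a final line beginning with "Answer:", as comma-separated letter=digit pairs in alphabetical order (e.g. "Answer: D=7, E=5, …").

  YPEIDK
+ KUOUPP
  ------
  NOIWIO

Step 1. [col 1: K + P ≡ O (mod 10)] several values work for K in column 1 (K + P ≡ O (mod 10), carry-in 0); try K=7, so K=7.
Step 2. [col 1: K + P ≡ O (mod 10)] no forcing yet in column 1 (carry-in 0); P=1 is free and consistent — try it. So P=1.
Step 3. [col 1: K + P ≡ O (mod 10)] column 1 reads K+P+carry(0)=O with K=7, P=1; with digits 1,7 already taken and all letters distinct, the only value for O is 8, so O=8.
Step 4. [col 2: D + P ≡ I (mod 10)] several values work for D in column 2 (D + P ≡ I (mod 10), carry-in 0); try D=3 ⇒ D=3.
Step 5. [col 2: D + P ≡ I (mod 10)] column 2: given D=3, P=1, carry-in 0, and digits 1,3,7,8 already taken and all letters distinct, D+P≡I (mod 10) forces I=4. So I=4.
Step 6. [col 3: I + U ≡ W (mod 10)] column 3 (I + U ≡ W (mod 10), carry-in 0) doesn't pin U yet; pick U=6 and continue. So U=6.
Step 7. [col 3: I + U ≡ W (mod 10)] in column 3 we have I+U≡W with carry-in 0; given I=4, U=6 and digits 1,3,4,6,7,8 already taken and all letters distinct, that pins W to 0. So W=0.
Step 8. [col 4: E + O ≡ I (mod 10)] column 4 reads E+O+carry(1)=I with O=8, I=4; with digits 0,1,3,4,6,7,8 already taken and all letters distinct, the only value for E is 5 ⇒ E=5.
Step 9. [col 6: Y + K ≡ N (mod 10)] column 6: given K=7, carry-in 0, and digits 0,1,3,4,5,6,7,8 already taken and all letters distinct, Y+K≡N (mod 10) forces Y=2 ⇒ Y=2.
Step 10. [col 6: Y + K ≡ N (mod 10)] column 6: given Y=2, K=7, carry-in 0, and digits 0,1,2,3,4,5,6,7,8 already taken and all letters distinct, Y+K≡N (mod 10) forces N=9 ⇒ N=9.

Answer: D=3, E=5, I=4, K=7, N=9, O=8, P=1, U=6, W=0, Y=2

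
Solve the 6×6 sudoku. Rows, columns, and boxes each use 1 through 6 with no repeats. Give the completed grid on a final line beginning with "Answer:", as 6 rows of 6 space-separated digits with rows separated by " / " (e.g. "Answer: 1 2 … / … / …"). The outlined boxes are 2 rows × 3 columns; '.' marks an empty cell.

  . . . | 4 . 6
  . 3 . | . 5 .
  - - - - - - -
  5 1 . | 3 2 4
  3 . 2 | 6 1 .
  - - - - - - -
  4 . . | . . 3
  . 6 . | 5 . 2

Step 1. [r6c1∈{1}] only 1 remains possible at r6c1 ⇒ r6c1=1.
Step 2. [r2c6∈{1}] r2c6 has the single candidate 1, so r2c6=1.
Step 3. [r5c3∈{5}] r5c3 is down to just 5. So r5c3=5.
Step 4. [r2c1∈{2,6}] in col 1, 6 fits only at r2c1, so r2c1=6.
Step 5. [r1c1∈{2}] r1c1 is down to just 2, so r1c1=2.
Step 6. [r2c3∈{4}] nothing but 4 survives at r2c3 ⇒ r2c3=4.
Step 7. [r3c3∈{6}] r3c3's peers cover all but 6. So r3c3=6.
Step 8. [r5c4∈{1}] r5c4 is down to just 1, so r5c4=1.
Step 9. [r6c3∈{3}] only 3 remains possible at r6c3, so r6c3=3.
Step 10. [r5c5∈{6}] r5c5 has the single candidate 6. So r5c5=6.
Step 11. [r2c4∈{2}] r2c4 has the single candidate 2. So r2c4=2.
Step 12. [r1c2∈{5}] r1c2's peers cover all but 5 ⇒ r1c2=5.
Step 13. [r5c2∈{2}] r5c2's peers cover all but 2, so r5c2=2.
Step 14. [r6c5∈{4}] only 4 remains possible at r6c5. So r6c5=4.
Step 15. [r4c6∈{5}] r4c6 has the single candidate 5, so r4c6=5.
Step 16. [r1c5∈{3}] r1c5 has the single candidate 3 ⇒ r1c5=3.
Step 17. [r1c3∈{1}] r1c3 has the single candidate 1. So r1c3=1.
Step 18. [r4c2∈{4}] r4c2 has the single candidate 4 ⇒ r4c2=4.

Answer: 2 5 1 4 3 6 / 6 3 4 2 5 1 / 5 1 6 3 2 4 / 3 4 2 6 1 5 / 4 2 5 1 6 3 / 1 6 3 5 4 2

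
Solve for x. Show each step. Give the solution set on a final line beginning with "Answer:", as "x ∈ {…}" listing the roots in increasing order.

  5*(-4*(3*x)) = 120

Step 1. [5*(-4*(3*x)) = 120] 5 out front; divide by 5. So div: -4*(3*x) = 24.
Step 2. [-4*(3*x) = 24] leading coefficient -4: divide by -4. So div: 3*x = -6.
Step 3. [3*x = -6] leading coefficient 3: divide by 3, so div: x = -2.

Answer: x ∈ {-2}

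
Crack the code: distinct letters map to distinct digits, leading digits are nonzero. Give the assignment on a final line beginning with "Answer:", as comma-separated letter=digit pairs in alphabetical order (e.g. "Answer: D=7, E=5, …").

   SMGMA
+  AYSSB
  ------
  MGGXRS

Step 1. [M] M is the leading digit of a 6-digit sum of two 5-digit numbers; the final carry is exactly 1 ⇒ M=1.
Step 2. [col 1: A + B ≡ S (mod 10)] several values work for S in column 1 (A + B ≡ S (mod 10), carry-in 0); try S=4 ⇒ S=4.
Step 3. [col 1: A + B ≡ S (mod 10)] no forcing yet in column 1 (carry-in 0); A=9 is free and consistent — try it ⇒ A=9.
Step 4. [col 1: A + B ≡ S (mod 10)] column 1: given A=9, S=4, carry-in 0, and digits 1,4,9 already taken and all letters distinct, A+B≡S (mod 10) forces B=5. So B=5.
Step 5. [col 2: M + S ≡ R (mod 10)] in column 2 we have M+S≡R with carry-in 1; given M=1, S=4 and digits 1,4,5,9 already taken and all letters distinct, that pins R to 6, so R=6.
Step 6. [col 3: G + S ≡ X (mod 10)] column 3 (G + S ≡ X (mod 10), carry-in 0) doesn't pin X yet; pick X=7 and continue. So X=7.
Step 7. [col 3: G + S ≡ X (mod 10)] in column 3 we have G+S≡X with carry-in 0; given S=4, X=7 and digits 1,4,5,6,7,9 already taken and all letters distinct, that pins G to 3, so G=3.
Step 8. [col 4: M + Y ≡ G (mod 10)] in column 4 we have M+Y≡G with carry-in 0; given M=1, G=3 and digits 1,3,4,5,6,7,9 already taken and all letters distinct, that pins Y to 2 ⇒ Y=2.

Answer: A=9, B=5, G=3, M=1, R=6, S=4, X=7, Y=2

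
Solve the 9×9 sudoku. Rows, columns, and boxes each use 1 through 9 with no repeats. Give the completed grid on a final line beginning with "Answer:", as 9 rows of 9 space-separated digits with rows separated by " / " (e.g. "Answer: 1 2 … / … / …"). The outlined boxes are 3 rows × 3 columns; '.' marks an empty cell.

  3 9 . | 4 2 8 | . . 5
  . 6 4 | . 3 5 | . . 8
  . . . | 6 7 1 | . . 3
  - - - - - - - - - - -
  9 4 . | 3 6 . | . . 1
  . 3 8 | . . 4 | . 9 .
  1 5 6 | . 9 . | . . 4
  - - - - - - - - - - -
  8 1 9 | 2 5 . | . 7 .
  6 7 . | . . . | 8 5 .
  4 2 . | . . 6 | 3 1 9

Step 1. [r5c9∈{2,6,7}] col 9 places 7 nowhere but r5c9 ⇒ r5c9=7.
Step 2. [r6c7∈{2}] r6c7 is down to just 2. So r6c7=2.
Step 3. [r6c4∈{7,8}] 8 has one home in box 5: r6c4. So r6c4=8.
Step 4. [r5c1∈{2}] r5c1 is down to just 2 ⇒ r5c1=2.
Step 5. [r5c7∈{5,6}] r5c7 is the only open cell in row 5 admitting 6. So r5c7=6.
Step 6. [r2c7∈{1,7,9}] in row 2, 1 fits only at r2c7. So r2c7=1.
Step 7. [r3c3∈{2,5}] in col 3, 2 fits only at r3c3, so r3c3=2.
Step 8. [r4c3∈{7}] r4c3 has the single candidate 7, so r4c3=7.
Step 9. [r8c6∈{3,9}] in col 6, 9 fits only at r8c6 ⇒ r8c6=9.
Step 10. [r8c4∈{1}] only 1 remains possible at r8c4 ⇒ r8c4=1.
Step 11. [r3c8∈{4}] r3c8 has the single candidate 4, so r3c8=4.
Step 12. [r4c8∈{8}] r4c8 has the single candidate 8 ⇒ r4c8=8.
Step 13. [r3c7∈{9}] r3c7 is down to just 9, so r3c7=9.
Step 14. [r4c7∈{5}] only 5 remains possible at r4c7, so r4c7=5.
Step 15. [r2c8∈{2}] nothing but 2 survives at r2c8, so r2c8=2.
Step 16. [r8c9∈{2}] r8c9 is down to just 2. So r8c9=2.
Step 17. [r7c6∈{3}] nothing but 3 survives at r7c6 ⇒ r7c6=3.
Step 18. [r6c6∈{7}] only 7 remains possible at r6c6, so r6c6=7.
Step 19. [r1c3∈{1}] nothing but 1 survives at r1c3 ⇒ r1c3=1.
Step 20. [r2c1∈{7}] r2c1 has the single candidate 7, so r2c1=7.
Step 21. [r9c3∈{5}] r9c3 is down to just 5, so r9c3=5.
Step 22. [r5c4∈{5}] only 5 remains possible at r5c4. So r5c4=5.
Step 23. [r9c5∈{8}] r9c5 has the single candidate 8 ⇒ r9c5=8.
Step 24. [r2c4∈{9}] r2c4 is down to just 9, so r2c4=9.
Step 25. [r1c7∈{7}] only 7 remains possible at r1c7 ⇒ r1c7=7.
Step 26. [r4c6∈{2}] r4c6 has the single candidate 2, so r4c6=2.
Step 27. [r5c5∈{1}] r5c5's peers cover all but 1 ⇒ r5c5=1.
Step 28. [r6c8∈{3}] r6c8 is down to just 3. So r6c8=3.
Step 29. [r1c8∈{6}] r1c8 has the single candidate 6, so r1c8=6.
Step 30. [r7c9∈{6}] r7c9 has the single candidate 6. So r7c9=6.
Step 31. [r3c2∈{8}] r3c2 has the single candidate 8, so r3c2=8.
Step 32. [r8c3∈{3}] r8c3 is down to just 3 ⇒ r8c3=3.
Step 33. [r7c7∈{4}] only 4 remains possible at r7c7 ⇒ r7c7=4.
Step 34. [r9c4∈{7}] r9c4's peers cover all but 7. So r9c4=7.
Step 35. [r3c1∈{5}] nothing but 5 survives at r3c1 ⇒ r3c1=5.
Step 36. [r8c5∈{4}] r8c5's peers cover all but 4, so r8c5=4.

Answer: 3 9 1 4 2 8 7 6 5 / 7 6 4 9 3 5 1 2 8 / 5 8 2 6 7 1 9 4 3 / 9 4 7 3 6 2 5 8 1 / 2 3 8 5 1 4 6 9 7 / 1 5 6 8 9 7 2 3 4 / 8 1 9 2 5 3 4 7 6 / 6 7 3 1 4 9 8 5 2 / 4 2 5 7 8 6 3 1 9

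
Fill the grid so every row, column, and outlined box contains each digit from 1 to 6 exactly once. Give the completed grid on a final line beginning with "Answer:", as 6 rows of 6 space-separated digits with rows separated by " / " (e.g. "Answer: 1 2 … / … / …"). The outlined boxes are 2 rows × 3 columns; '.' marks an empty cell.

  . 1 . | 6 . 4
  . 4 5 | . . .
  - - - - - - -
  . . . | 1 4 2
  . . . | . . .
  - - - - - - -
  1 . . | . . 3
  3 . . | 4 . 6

Step 1. [r6c3∈{2}] only 2 remains possible at r6c3. So r6c3=2.
Step 2. [r1c5∈{2,3,5}] r1c5 is the only open cell in row 1 admitting 5 ⇒ r1c5=5.
Step 3. [r4c5∈{3,6}] across col 5, 6 lands solely at r4c5. So r4c5=6.
Step 4. [r4c4∈{3,5}] r4c4 is the only open cell in box 4 admitting 3, so r4c4=3.
Step 5. [r6c2∈{5}] only 5 remains possible at r6c2. So r6c2=5.
Step 6. [r4c1∈{2,4,5}] across col 1, 4 lands solely at r4c1. So r4c1=4.
Step 7. [r2c4∈{2}] r2c4's peers cover all but 2. So r2c4=2.
Step 8. [r3c2∈{3,6}] in col 2, 3 fits only at r3c2 ⇒ r3c2=3.
Step 9. [r3c3∈{6}] only 6 remains possible at r3c3, so r3c3=6.
Step 10. [r2c6∈{1}] r2c6's peers cover all but 1. So r2c6=1.
Step 11. [r2c1∈{6}] r2c1's peers cover all but 6 ⇒ r2c1=6.
Step 12. [r4c3∈{1}] r4c3 has the single candidate 1, so r4c3=1.
Step 13. [r4c2∈{2}] nothing but 2 survives at r4c2 ⇒ r4c2=2.
Step 14. [r1c1∈{2}] r1c1's peers cover all but 2. So r1c1=2.
Step 15. [r5c2∈{6}] r5c2's peers cover all but 6 ⇒ r5c2=6.
Step 16. [r4c6∈{5}] only 5 remains possible at r4c6, so r4c6=5.
Step 17. [r3c1∈{5}] only 5 remains possible at r3c1 ⇒ r3c1=5.
Step 18. [r6c5∈{1}] only 1 remains possible at r6c5, so r6c5=1.
Step 19. [r5c3∈{4}] only 4 remains possible at r5c3 ⇒ r5c3=4.
Step 20. [r2c5∈{3}] r2c5 is down to just 3, so r2c5=3.
Step 21. [r1c3∈{3}] r1c3's peers cover all but 3, so r1c3=3.
Step 22. [r5c4∈{5}] nothing but 5 survives at r5c4, so r5c4=5.
Step 23. [r5c5∈{2}] nothing but 2 survives at r5c5, so r5c5=2.

Answer: 2 1 3 6 5 4 / 6 4 5 2 3 1 / 5 3 6 1 4 2 / 4 2 1 3 6 5 / 1 6 4 5 2 3 / 3 5 2 4 1 6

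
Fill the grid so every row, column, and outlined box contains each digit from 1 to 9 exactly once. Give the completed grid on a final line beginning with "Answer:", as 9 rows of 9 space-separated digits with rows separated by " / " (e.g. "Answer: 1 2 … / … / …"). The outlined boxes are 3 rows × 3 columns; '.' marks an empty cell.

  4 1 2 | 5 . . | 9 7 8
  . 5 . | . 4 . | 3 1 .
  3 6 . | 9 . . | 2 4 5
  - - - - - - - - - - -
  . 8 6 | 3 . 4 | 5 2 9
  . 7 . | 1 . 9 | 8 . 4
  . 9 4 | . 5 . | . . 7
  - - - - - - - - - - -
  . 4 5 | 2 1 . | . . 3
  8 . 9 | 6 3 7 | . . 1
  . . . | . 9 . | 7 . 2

Step 1. [r7c6∈{8}] r7c6 is down to just 8 ⇒ r7c6=8.
Step 2. [r7c7∈{6}] only 6 remains possible at r7c7. So r7c7=6.
Step 3. [r2c4∈{7,8}] across col 4, 7 lands solely at r2c4 ⇒ r2c4=7.
Step 4. [r1c5∈{6}] nothing but 6 survives at r1c5. So r1c5=6.
Step 5. [r6c6∈{2,6}] in col 6, 6 fits only at r6c6 ⇒ r6c6=6.
Step 6. [r6c1∈{1,2}] 2 has one home in row 6: r6c1 ⇒ r6c1=2.
Step 7. [r9c3∈{1,3}] across col 3, 1 lands solely at r9c3. So r9c3=1.
Step 8. [r8c8∈{5}] r8c8 has the single candidate 5. So r8c8=5.
Step 9. [r3c3∈{7,8}] r3c3 is the only open cell in row 3 admitting 7. So r3c3=7.
Step 10. [r5c3∈{3}] r5c3 is down to just 3, so r5c3=3.
Step 11. [r3c6∈{1}] r3c6 is down to just 1. So r3c6=1.
Step 12. [r5c1∈{5}] r5c1 has the single candidate 5. So r5c1=5.
Step 13. [r1c6∈{3}] r1c6's peers cover all but 3, so r1c6=3.
Step 14. [r2c9∈{6}] r2c9 is down to just 6, so r2c9=6.
Step 15. [r8c2∈{2}] r8c2 has the single candidate 2. So r8c2=2.
Step 16. [r5c5∈{2}] nothing but 2 survives at r5c5. So r5c5=2.
Step 17. [r9c6∈{5}] nothing but 5 survives at r9c6, so r9c6=5.
Step 18. [r6c4∈{8}] r6c4 has the single candidate 8 ⇒ r6c4=8.
Step 19. [r2c6∈{2}] only 2 remains possible at r2c6. So r2c6=2.
Step 20. [r2c1∈{9}] nothing but 9 survives at r2c1 ⇒ r2c1=9.
Step 21. [r4c1∈{1}] r4c1's peers cover all but 1. So r4c1=1.
Step 22. [r6c7∈{1}] r6c7's peers cover all but 1, so r6c7=1.
Step 23. [r8c7∈{4}] r8c7's peers cover all but 4. So r8c7=4.
Step 24. [r9c4∈{4}] r9c4 has the single candidate 4, so r9c4=4.
Step 25. [r6c8∈{3}] only 3 remains possible at r6c8 ⇒ r6c8=3.
Step 26. [r9c8∈{8}] r9c8 has the single candidate 8 ⇒ r9c8=8.
Step 27. [r9c2∈{3}] r9c2 has the single candidate 3, so r9c2=3.
Step 28. [r9c1∈{6}] r9c1's peers cover all but 6 ⇒ r9c1=6.
Step 29. [r3c5∈{8}] nothing but 8 survives at r3c5. So r3c5=8.
Step 30. [r5c8∈{6}] r5c8's peers cover all but 6. So r5c8=6.
Step 31. [r7c1∈{7}] r7c1 has the single candidate 7, so r7c1=7.
Step 32. [r7c8∈{9}] only 9 remains possible at r7c8. So r7c8=9.
Step 33. [r4c5∈{7}] r4c5 has the single candidate 7. So r4c5=7.
Step 34. [r2c3∈{8}] nothing but 8 survives at r2c3 ⇒ r2c3=8.

Answer: 4 1 2 5 6 3 9 7 8 / 9 5 8 7 4 2 3 1 6 / 3 6 7 9 8 1 2 4 5 / 1 8 6 3 7 4 5 2 9 / 5 7 3 1 2 9 8 6 4 / 2 9 4 8 5 6 1 3 7 / 7 4 5 2 1 8 6 9 3 / 8 2 9 6 3 7 4 5 1 / 6 3 1 4 9 5 7 8 2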